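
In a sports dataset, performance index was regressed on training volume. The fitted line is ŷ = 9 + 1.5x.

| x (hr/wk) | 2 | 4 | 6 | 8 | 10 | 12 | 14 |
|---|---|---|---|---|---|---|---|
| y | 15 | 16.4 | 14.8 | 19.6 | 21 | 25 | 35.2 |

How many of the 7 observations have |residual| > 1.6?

5

x=2: ŷ = 9 + 1.5·2 = 12; e = 15 − 12 = 3
x=4: ŷ = 9 + 1.5·4 = 15; e = 16.4 − 15 = 1.4
x=6: ŷ = 9 + 1.5·6 = 18; e = 14.8 − 18 = -3.2
x=8: ŷ = 9 + 1.5·8 = 21; e = 19.6 − 21 = -1.4
x=10: ŷ = 9 + 1.5·10 = 24; e = 21 − 24 = -3
x=12: ŷ = 9 + 1.5·12 = 27; e = 25 − 27 = -2
x=14: ŷ = 9 + 1.5·14 = 30; e = 35.2 − 30 = 5.2
|e| > 1.6: x=2 (|e|=3), x=6 (|e|=3.2), x=10 (|e|=3), x=12 (|e|=2), x=14 (|e|=5.2) → 5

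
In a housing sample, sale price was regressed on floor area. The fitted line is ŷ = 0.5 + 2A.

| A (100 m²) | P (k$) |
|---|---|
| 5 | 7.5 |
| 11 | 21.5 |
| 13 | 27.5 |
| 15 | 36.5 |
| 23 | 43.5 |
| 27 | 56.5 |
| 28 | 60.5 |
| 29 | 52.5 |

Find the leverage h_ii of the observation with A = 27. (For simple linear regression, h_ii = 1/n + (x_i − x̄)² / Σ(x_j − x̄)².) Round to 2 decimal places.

h = 0.24

Ā = (5 + 11 + 13 + 15 + 23 + 27 + 28 + 29)/8 = 18.875
Σ(A − Ā)² = 192.516 + 62.0156 + 34.5156 + 15.0156 + 17.0156 + 66.0156 + 83.2656 + 102.516 = 572.875
h = 1/8 + (8.125)²/572.875 = 0.125 + 0.115236 = 0.24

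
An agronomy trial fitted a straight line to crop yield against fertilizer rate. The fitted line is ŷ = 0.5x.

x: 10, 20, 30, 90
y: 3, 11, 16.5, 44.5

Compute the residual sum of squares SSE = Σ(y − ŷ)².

SSE = 7.5

x=10: ŷ = 0.5·10 = 5; r = 3 − 5 = -2
x=20: ŷ = 0.5·20 = 10; r = 11 − 10 = 1
x=30: ŷ = 0.5·30 = 15; r = 16.5 − 15 = 1.5
x=90: ŷ = 0.5·90 = 45; r = 44.5 − 45 = -0.5
SSE = 4 + 1 + 2.25 + 0.25 = 7.5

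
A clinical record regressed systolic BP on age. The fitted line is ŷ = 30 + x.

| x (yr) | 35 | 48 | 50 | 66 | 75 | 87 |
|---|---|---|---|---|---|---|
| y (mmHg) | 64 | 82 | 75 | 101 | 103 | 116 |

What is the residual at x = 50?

ŷ = 30 + 50 = 80
r = 75 − 80 = -5

r = -5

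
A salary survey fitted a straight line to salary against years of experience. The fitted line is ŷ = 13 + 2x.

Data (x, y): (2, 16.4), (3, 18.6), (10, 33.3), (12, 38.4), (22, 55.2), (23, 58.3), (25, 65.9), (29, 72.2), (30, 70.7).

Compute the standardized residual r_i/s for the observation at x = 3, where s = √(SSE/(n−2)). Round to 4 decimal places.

-0.2286

x=2: ŷ = 13 + 2·2 = 17; r = 16.4 − 17 = -0.6
x=3: ŷ = 13 + 2·3 = 19; r = 18.6 − 19 = -0.4
x=10: ŷ = 13 + 2·10 = 33; r = 33.3 − 33 = 0.3
x=12: ŷ = 13 + 2·12 = 37; r = 38.4 − 37 = 1.4
x=22: ŷ = 13 + 2·22 = 57; r = 55.2 − 57 = -1.8
x=23: ŷ = 13 + 2·23 = 59; r = 58.3 − 59 = -0.7
x=25: ŷ = 13 + 2·25 = 63; r = 65.9 − 63 = 2.9
x=29: ŷ = 13 + 2·29 = 71; r = 72.2 − 71 = 1.2
x=30: ŷ = 13 + 2·30 = 73; r = 70.7 − 73 = -2.3
SSE = 0.36 + 0.16 + 0.09 + 1.96 + 3.24 + 0.49 + 8.41 + 1.44 + 5.29 = 21.44
s = √(21.44/7) = 1.7501
r/s = -0.4 / 1.7501 = -0.2286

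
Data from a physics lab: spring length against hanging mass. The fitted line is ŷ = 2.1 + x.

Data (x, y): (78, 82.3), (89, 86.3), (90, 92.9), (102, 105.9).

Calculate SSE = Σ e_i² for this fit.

x=78: ŷ = 2.1 + 78 = 80.1; e = 82.3 − 80.1 = 2.2
x=89: ŷ = 2.1 + 89 = 91.1; e = 86.3 − 91.1 = -4.8
x=90: ŷ = 2.1 + 90 = 92.1; e = 92.9 − 92.1 = 0.8
x=102: ŷ = 2.1 + 102 = 104.1; e = 105.9 − 104.1 = 1.8
SSE = 4.84 + 23.04 + 0.64 + 3.24 = 31.76

SSE = 31.76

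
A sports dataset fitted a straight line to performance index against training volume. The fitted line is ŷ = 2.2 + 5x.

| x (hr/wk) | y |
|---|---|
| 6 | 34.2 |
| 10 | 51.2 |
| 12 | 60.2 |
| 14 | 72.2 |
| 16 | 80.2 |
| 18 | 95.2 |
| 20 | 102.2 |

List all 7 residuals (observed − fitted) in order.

2, -1, -2, 0, -2, 3, 0

x=6: ŷ = 2.2 + 5·6 = 32.2; e = 34.2 − 32.2 = 2
x=10: ŷ = 2.2 + 5·10 = 52.2; e = 51.2 − 52.2 = -1
x=12: ŷ = 2.2 + 5·12 = 62.2; e = 60.2 − 62.2 = -2
x=14: ŷ = 2.2 + 5·14 = 72.2; e = 72.2 − 72.2 = 0
x=16: ŷ = 2.2 + 5·16 = 82.2; e = 80.2 − 82.2 = -2
x=18: ŷ = 2.2 + 5·18 = 92.2; e = 95.2 − 92.2 = 3
x=20: ŷ = 2.2 + 5·20 = 102.2; e = 102.2 − 102.2 = 0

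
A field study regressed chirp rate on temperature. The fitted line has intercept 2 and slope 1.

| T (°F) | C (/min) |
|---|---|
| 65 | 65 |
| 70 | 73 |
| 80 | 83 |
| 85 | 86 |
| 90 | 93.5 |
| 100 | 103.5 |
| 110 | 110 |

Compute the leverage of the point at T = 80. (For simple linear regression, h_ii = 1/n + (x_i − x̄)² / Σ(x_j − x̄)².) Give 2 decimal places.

h = 0.16

T̄ = (65 + 70 + 80 + 85 + 90 + 100 + 110)/7 = 85.7143
Σ(T − T̄)² = 429.082 + 246.939 + 32.6531 + 0.510204 + 18.3673 + 204.082 + 589.796 = 1521.43
h = 1/7 + (-5.71429)²/1521.43 = 0.142857 + 0.0214621 = 0.16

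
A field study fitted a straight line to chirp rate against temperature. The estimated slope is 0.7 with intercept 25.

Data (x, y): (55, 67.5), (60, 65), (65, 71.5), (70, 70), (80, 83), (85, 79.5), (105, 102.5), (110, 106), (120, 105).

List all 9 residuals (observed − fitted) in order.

4, -2, 1, -4, 2, -5, 4, 4, -4

x=55: ŷ = 25 + 0.7·55 = 63.5; r = 67.5 − 63.5 = 4
x=60: ŷ = 25 + 0.7·60 = 67; r = 65 − 67 = -2
x=65: ŷ = 25 + 0.7·65 = 70.5; r = 71.5 − 70.5 = 1
x=70: ŷ = 25 + 0.7·70 = 74; r = 70 − 74 = -4
x=80: ŷ = 25 + 0.7·80 = 81; r = 83 − 81 = 2
x=85: ŷ = 25 + 0.7·85 = 84.5; r = 79.5 − 84.5 = -5
x=105: ŷ = 25 + 0.7·105 = 98.5; r = 102.5 − 98.5 = 4
x=110: ŷ = 25 + 0.7·110 = 102; r = 106 − 102 = 4
x=120: ŷ = 25 + 0.7·120 = 109; r = 105 − 109 = -4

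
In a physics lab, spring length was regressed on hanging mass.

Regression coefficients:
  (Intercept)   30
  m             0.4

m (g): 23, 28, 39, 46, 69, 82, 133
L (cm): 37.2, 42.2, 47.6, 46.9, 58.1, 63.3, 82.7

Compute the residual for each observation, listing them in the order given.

m=23: L̂ = 30 + 0.4·23 = 39.2; e = 37.2 − 39.2 = -2
m=28: L̂ = 30 + 0.4·28 = 41.2; e = 42.2 − 41.2 = 1
m=39: L̂ = 30 + 0.4·39 = 45.6; e = 47.6 − 45.6 = 2
m=46: L̂ = 30 + 0.4·46 = 48.4; e = 46.9 − 48.4 = -1.5
m=69: L̂ = 30 + 0.4·69 = 57.6; e = 58.1 − 57.6 = 0.5
m=82: L̂ = 30 + 0.4·82 = 62.8; e = 63.3 − 62.8 = 0.5
m=133: L̂ = 30 + 0.4·133 = 83.2; e = 82.7 − 83.2 = -0.5

-2, 1, 2, -1.5, 0.5, 0.5, -0.5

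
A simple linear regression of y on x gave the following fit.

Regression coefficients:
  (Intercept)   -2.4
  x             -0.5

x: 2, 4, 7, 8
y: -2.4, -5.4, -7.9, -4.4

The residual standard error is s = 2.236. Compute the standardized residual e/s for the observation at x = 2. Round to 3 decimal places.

0.447

ŷ = -2.4 − 0.5·2 = -3.4
e = -2.4 − (-3.4) = 1
e/s = 1 / 2.236 = 0.447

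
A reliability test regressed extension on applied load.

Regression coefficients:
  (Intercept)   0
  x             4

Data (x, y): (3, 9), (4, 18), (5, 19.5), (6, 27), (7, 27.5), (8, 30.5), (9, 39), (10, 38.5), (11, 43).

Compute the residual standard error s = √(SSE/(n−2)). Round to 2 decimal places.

x=3: ŷ = 4·3 = 12; r = 9 − 12 = -3
x=4: ŷ = 4·4 = 16; r = 18 − 16 = 2
x=5: ŷ = 4·5 = 20; r = 19.5 − 20 = -0.5
x=6: ŷ = 4·6 = 24; r = 27 − 24 = 3
x=7: ŷ = 4·7 = 28; r = 27.5 − 28 = -0.5
x=8: ŷ = 4·8 = 32; r = 30.5 − 32 = -1.5
x=9: ŷ = 4·9 = 36; r = 39 − 36 = 3
x=10: ŷ = 4·10 = 40; r = 38.5 − 40 = -1.5
x=11: ŷ = 4·11 = 44; r = 43 − 44 = -1
SSE = 9 + 4 + 0.25 + 9 + 0.25 + 2.25 + 9 + 2.25 + 1 = 37
s = √(37/7) = √5.28571 ≈ 2.30

s = 2.30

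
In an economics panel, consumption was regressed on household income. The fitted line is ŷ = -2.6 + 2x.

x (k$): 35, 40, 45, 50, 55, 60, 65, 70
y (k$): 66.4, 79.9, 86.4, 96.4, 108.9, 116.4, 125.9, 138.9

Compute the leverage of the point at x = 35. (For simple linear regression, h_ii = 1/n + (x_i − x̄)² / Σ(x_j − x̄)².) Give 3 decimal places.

x̄ = (35 + 40 + 45 + 50 + 55 + 60 + 65 + 70)/8 = 52.5
Σ(x − x̄)² = 306.25 + 156.25 + 56.25 + 6.25 + 6.25 + 56.25 + 156.25 + 306.25 = 1050
h = 1/8 + (-17.5)²/1050 = 0.125 + 0.291667 = 0.417

h = 0.417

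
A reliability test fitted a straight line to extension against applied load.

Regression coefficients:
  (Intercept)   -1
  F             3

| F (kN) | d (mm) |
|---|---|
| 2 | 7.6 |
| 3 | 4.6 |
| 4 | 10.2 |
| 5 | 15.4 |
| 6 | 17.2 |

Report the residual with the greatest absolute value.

e = -3.4

F=2: ŷ = -1 + 3·2 = 5; e = 7.6 − 5 = 2.6
F=3: ŷ = -1 + 3·3 = 8; e = 4.6 − 8 = -3.4
F=4: ŷ = -1 + 3·4 = 11; e = 10.2 − 11 = -0.8
F=5: ŷ = -1 + 3·5 = 14; e = 15.4 − 14 = 1.4
F=6: ŷ = -1 + 3·6 = 17; e = 17.2 − 17 = 0.2
Largest |e| is 3.4 at F = 3, residual -3.4.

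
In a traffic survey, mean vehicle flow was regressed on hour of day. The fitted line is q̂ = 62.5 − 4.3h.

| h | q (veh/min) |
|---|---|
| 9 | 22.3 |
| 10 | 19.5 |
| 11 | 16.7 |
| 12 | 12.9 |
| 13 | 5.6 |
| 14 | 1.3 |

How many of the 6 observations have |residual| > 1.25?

h=9: q̂ = 62.5 − 4.3·9 = 23.8; e = 22.3 − 23.8 = -1.5
h=10: q̂ = 62.5 − 4.3·10 = 19.5; e = 19.5 − 19.5 = 0
h=11: q̂ = 62.5 − 4.3·11 = 15.2; e = 16.7 − 15.2 = 1.5
h=12: q̂ = 62.5 − 4.3·12 = 10.9; e = 12.9 − 10.9 = 2
h=13: q̂ = 62.5 − 4.3·13 = 6.6; e = 5.6 − 6.6 = -1
h=14: q̂ = 62.5 − 4.3·14 = 2.3; e = 1.3 − 2.3 = -1
|e| > 1.25: h=9 (|e|=1.5), h=11 (|e|=1.5), h=12 (|e|=2) → 3

3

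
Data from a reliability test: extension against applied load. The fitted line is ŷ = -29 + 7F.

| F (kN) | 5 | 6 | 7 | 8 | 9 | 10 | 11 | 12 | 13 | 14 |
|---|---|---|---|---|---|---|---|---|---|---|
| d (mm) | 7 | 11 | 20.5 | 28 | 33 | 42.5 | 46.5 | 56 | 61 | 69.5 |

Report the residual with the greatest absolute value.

F=5: ŷ = -29 + 7·5 = 6; r = 7 − 6 = 1
F=6: ŷ = -29 + 7·6 = 13; r = 11 − 13 = -2
F=7: ŷ = -29 + 7·7 = 20; r = 20.5 − 20 = 0.5
F=8: ŷ = -29 + 7·8 = 27; r = 28 − 27 = 1
F=9: ŷ = -29 + 7·9 = 34; r = 33 − 34 = -1
F=10: ŷ = -29 + 7·10 = 41; r = 42.5 − 41 = 1.5
F=11: ŷ = -29 + 7·11 = 48; r = 46.5 − 48 = -1.5
F=12: ŷ = -29 + 7·12 = 55; r = 56 − 55 = 1
F=13: ŷ = -29 + 7·13 = 62; r = 61 − 62 = -1
F=14: ŷ = -29 + 7·14 = 69; r = 69.5 − 69 = 0.5
Largest |r| is 2 at F = 6, residual -2.

r = -2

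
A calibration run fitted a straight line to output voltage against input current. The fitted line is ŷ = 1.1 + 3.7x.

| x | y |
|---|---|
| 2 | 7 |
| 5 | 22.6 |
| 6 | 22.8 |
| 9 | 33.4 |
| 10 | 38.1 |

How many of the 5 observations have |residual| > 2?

1

x=2: ŷ = 1.1 + 3.7·2 = 8.5; e = 7 − 8.5 = -1.5
x=5: ŷ = 1.1 + 3.7·5 = 19.6; e = 22.6 − 19.6 = 3
x=6: ŷ = 1.1 + 3.7·6 = 23.3; e = 22.8 − 23.3 = -0.5
x=9: ŷ = 1.1 + 3.7·9 = 34.4; e = 33.4 − 34.4 = -1
x=10: ŷ = 1.1 + 3.7·10 = 38.1; e = 38.1 − 38.1 = 0
|e| > 2: x=5 (|e|=3) → 1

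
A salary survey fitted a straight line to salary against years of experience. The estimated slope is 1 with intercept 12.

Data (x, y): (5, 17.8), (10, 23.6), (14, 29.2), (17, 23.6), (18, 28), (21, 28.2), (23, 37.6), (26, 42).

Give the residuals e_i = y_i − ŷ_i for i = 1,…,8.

0.8, 1.6, 3.2, -5.4, -2, -4.8, 2.6, 4

x=5: ŷ = 12 + 5 = 17; e = 17.8 − 17 = 0.8
x=10: ŷ = 12 + 10 = 22; e = 23.6 − 22 = 1.6
x=14: ŷ = 12 + 14 = 26; e = 29.2 − 26 = 3.2
x=17: ŷ = 12 + 17 = 29; e = 23.6 − 29 = -5.4
x=18: ŷ = 12 + 18 = 30; e = 28 − 30 = -2
x=21: ŷ = 12 + 21 = 33; e = 28.2 − 33 = -4.8
x=23: ŷ = 12 + 23 = 35; e = 37.6 − 35 = 2.6
x=26: ŷ = 12 + 26 = 38; e = 42 − 38 = 4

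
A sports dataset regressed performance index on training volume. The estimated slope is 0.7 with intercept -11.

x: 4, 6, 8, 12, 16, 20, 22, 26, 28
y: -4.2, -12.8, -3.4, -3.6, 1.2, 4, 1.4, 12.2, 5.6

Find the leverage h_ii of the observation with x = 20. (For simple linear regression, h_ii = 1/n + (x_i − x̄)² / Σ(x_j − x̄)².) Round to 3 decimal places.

x̄ = (4 + 6 + 8 + 12 + 16 + 20 + 22 + 26 + 28)/9 = 15.7778
Σ(x − x̄)² = 138.716 + 95.6049 + 60.4938 + 14.2716 + 0.0493827 + 17.8272 + 38.716 + 104.494 + 149.383 = 619.556
h = 1/9 + (4.22222)²/619.556 = 0.111111 + 0.0287741 = 0.140

h = 0.140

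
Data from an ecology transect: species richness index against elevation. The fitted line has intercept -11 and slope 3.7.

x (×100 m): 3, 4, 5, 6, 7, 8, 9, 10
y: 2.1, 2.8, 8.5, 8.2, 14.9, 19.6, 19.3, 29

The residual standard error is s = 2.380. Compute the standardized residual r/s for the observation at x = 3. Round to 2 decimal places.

0.84

ŷ = -11 + 3.7·3 = 0.1
r = 2.1 − 0.1 = 2
r/s = 2 / 2.380 = 0.84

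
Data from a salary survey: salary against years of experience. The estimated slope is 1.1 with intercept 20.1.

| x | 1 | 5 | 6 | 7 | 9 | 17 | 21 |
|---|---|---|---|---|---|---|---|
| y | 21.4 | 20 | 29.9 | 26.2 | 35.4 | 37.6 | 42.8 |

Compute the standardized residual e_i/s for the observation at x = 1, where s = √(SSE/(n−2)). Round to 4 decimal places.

x=1: ŷ = 20.1 + 1.1·1 = 21.2; e = 21.4 − 21.2 = 0.2
x=5: ŷ = 20.1 + 1.1·5 = 25.6; e = 20 − 25.6 = -5.6
x=6: ŷ = 20.1 + 1.1·6 = 26.7; e = 29.9 − 26.7 = 3.2
x=7: ŷ = 20.1 + 1.1·7 = 27.8; e = 26.2 − 27.8 = -1.6
x=9: ŷ = 20.1 + 1.1·9 = 30; e = 35.4 − 30 = 5.4
x=17: ŷ = 20.1 + 1.1·17 = 38.8; e = 37.6 − 38.8 = -1.2
x=21: ŷ = 20.1 + 1.1·21 = 43.2; e = 42.8 − 43.2 = -0.4
SSE = 0.04 + 31.36 + 10.24 + 2.56 + 29.16 + 1.44 + 0.16 = 74.96
s = √(74.96/5) = 3.87195
e/s = 0.2 / 3.87195 = 0.0517

0.0517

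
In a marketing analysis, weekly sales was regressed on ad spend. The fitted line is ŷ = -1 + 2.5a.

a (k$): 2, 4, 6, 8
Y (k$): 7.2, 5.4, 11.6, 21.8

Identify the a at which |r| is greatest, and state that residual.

a=2: ŷ = -1 + 2.5·2 = 4; r = 7.2 − 4 = 3.2
a=4: ŷ = -1 + 2.5·4 = 9; r = 5.4 − 9 = -3.6
a=6: ŷ = -1 + 2.5·6 = 14; r = 11.6 − 14 = -2.4
a=8: ŷ = -1 + 2.5·8 = 19; r = 21.8 − 19 = 2.8
Largest |r| is 3.6 at a = 4, residual -3.6.

a = 4, r = -3.6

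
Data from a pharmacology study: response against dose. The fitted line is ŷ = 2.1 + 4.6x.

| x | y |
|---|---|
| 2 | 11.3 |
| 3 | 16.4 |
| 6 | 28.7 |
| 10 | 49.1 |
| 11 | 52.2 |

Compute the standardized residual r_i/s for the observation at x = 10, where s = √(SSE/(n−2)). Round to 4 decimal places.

1.0954

x=2: ŷ = 2.1 + 4.6·2 = 11.3; r = 11.3 − 11.3 = 0
x=3: ŷ = 2.1 + 4.6·3 = 15.9; r = 16.4 − 15.9 = 0.5
x=6: ŷ = 2.1 + 4.6·6 = 29.7; r = 28.7 − 29.7 = -1
x=10: ŷ = 2.1 + 4.6·10 = 48.1; r = 49.1 − 48.1 = 1
x=11: ŷ = 2.1 + 4.6·11 = 52.7; r = 52.2 − 52.7 = -0.5
SSE = 0 + 0.25 + 1 + 1 + 0.25 = 2.5
s = √(2.5/3) = 0.912871
r/s = 1 / 0.912871 = 1.0954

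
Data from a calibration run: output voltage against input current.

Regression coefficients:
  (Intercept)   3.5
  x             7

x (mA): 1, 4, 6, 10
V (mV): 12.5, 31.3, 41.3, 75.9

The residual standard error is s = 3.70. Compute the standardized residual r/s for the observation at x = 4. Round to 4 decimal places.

V̂ = 3.5 + 7·4 = 31.5
r = 31.3 − 31.5 = -0.2
r/s = -0.2 / 3.70 = -0.0541

-0.0541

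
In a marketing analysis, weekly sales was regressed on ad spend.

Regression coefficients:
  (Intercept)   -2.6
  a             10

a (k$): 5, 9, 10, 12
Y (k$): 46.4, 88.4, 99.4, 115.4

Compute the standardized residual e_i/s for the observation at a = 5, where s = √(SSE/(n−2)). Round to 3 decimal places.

-0.447

a=5: Ŷ = -2.6 + 10·5 = 47.4; e = 46.4 − 47.4 = -1
a=9: Ŷ = -2.6 + 10·9 = 87.4; e = 88.4 − 87.4 = 1
a=10: Ŷ = -2.6 + 10·10 = 97.4; e = 99.4 − 97.4 = 2
a=12: Ŷ = -2.6 + 10·12 = 117.4; e = 115.4 − 117.4 = -2
SSE = 1 + 1 + 4 + 4 = 10
s = √(10/2) = 2.23607
e/s = -1 / 2.23607 = -0.447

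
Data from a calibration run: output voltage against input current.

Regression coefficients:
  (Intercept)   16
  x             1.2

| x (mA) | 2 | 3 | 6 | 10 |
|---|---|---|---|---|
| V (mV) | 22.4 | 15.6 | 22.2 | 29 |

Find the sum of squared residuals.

x=2: ŷ = 16 + 1.2·2 = 18.4; e = 22.4 − 18.4 = 4
x=3: ŷ = 16 + 1.2·3 = 19.6; e = 15.6 − 19.6 = -4
x=6: ŷ = 16 + 1.2·6 = 23.2; e = 22.2 − 23.2 = -1
x=10: ŷ = 16 + 1.2·10 = 28; e = 29 − 28 = 1
SSE = 16 + 16 + 1 + 1 = 34

SSE = 34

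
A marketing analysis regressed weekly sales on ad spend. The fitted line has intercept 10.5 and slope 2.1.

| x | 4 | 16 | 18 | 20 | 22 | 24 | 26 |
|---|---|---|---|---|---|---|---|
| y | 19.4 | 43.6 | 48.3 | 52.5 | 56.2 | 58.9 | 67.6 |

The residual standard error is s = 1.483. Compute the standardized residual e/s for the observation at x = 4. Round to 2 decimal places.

ŷ = 10.5 + 2.1·4 = 18.9
e = 19.4 − 18.9 = 0.5
e/s = 0.5 / 1.483 = 0.34

0.34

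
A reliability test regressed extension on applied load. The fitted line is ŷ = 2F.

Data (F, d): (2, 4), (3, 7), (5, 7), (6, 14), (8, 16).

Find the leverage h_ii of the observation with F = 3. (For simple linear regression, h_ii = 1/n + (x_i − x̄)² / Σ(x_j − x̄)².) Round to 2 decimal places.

F̄ = (2 + 3 + 5 + 6 + 8)/5 = 4.8
Σ(F − F̄)² = 7.84 + 3.24 + 0.04 + 1.44 + 10.24 = 22.8
h = 1/5 + (-1.8)²/22.8 = 0.2 + 0.142105 = 0.34

h = 0.34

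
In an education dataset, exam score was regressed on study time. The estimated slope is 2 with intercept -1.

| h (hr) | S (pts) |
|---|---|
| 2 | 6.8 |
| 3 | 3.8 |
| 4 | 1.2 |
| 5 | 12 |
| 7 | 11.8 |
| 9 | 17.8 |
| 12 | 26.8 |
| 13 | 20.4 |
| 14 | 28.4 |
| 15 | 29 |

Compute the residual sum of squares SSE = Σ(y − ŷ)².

SSE = 98.16

h=2: ŷ = -1 + 2·2 = 3; r = 6.8 − 3 = 3.8
h=3: ŷ = -1 + 2·3 = 5; r = 3.8 − 5 = -1.2
h=4: ŷ = -1 + 2·4 = 7; r = 1.2 − 7 = -5.8
h=5: ŷ = -1 + 2·5 = 9; r = 12 − 9 = 3
h=7: ŷ = -1 + 2·7 = 13; r = 11.8 − 13 = -1.2
h=9: ŷ = -1 + 2·9 = 17; r = 17.8 − 17 = 0.8
h=12: ŷ = -1 + 2·12 = 23; r = 26.8 − 23 = 3.8
h=13: ŷ = -1 + 2·13 = 25; r = 20.4 − 25 = -4.6
h=14: ŷ = -1 + 2·14 = 27; r = 28.4 − 27 = 1.4
h=15: ŷ = -1 + 2·15 = 29; r = 29 − 29 = 0
SSE = 14.44 + 1.44 + 33.64 + 9 + 1.44 + 0.64 + 14.44 + 21.16 + 1.96 + 0 = 98.16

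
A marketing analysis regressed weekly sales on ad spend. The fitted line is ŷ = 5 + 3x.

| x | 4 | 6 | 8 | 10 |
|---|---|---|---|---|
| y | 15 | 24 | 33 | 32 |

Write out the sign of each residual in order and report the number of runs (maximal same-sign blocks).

x=4: ŷ = 5 + 3·4 = 17; e = 15 − 17 = -2
x=6: ŷ = 5 + 3·6 = 23; e = 24 − 23 = 1
x=8: ŷ = 5 + 3·8 = 29; e = 33 − 29 = 4
x=10: ŷ = 5 + 3·10 = 35; e = 32 − 35 = -3
Signs: − + + −
Runs: −×1, +×2, −×1 → 3

3 runs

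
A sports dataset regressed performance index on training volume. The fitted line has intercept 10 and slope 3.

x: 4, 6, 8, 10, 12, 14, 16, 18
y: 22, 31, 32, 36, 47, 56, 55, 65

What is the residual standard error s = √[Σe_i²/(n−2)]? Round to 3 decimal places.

s = 3.055

x=4: ŷ = 10 + 3·4 = 22; e = 22 − 22 = 0
x=6: ŷ = 10 + 3·6 = 28; e = 31 − 28 = 3
x=8: ŷ = 10 + 3·8 = 34; e = 32 − 34 = -2
x=10: ŷ = 10 + 3·10 = 40; e = 36 − 40 = -4
x=12: ŷ = 10 + 3·12 = 46; e = 47 − 46 = 1
x=14: ŷ = 10 + 3·14 = 52; e = 56 − 52 = 4
x=16: ŷ = 10 + 3·16 = 58; e = 55 − 58 = -3
x=18: ŷ = 10 + 3·18 = 64; e = 65 − 64 = 1
SSE = 0 + 9 + 4 + 16 + 1 + 16 + 9 + 1 = 56
s = √(56/6) = √9.33333 ≈ 3.055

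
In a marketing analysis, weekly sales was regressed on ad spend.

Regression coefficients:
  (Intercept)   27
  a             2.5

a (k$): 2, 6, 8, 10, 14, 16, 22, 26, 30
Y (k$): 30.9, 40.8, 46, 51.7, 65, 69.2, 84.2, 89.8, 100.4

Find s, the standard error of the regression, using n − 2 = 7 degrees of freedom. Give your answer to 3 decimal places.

s = 2.064

a=2: ŷ = 27 + 2.5·2 = 32; r = 30.9 − 32 = -1.1
a=6: ŷ = 27 + 2.5·6 = 42; r = 40.8 − 42 = -1.2
a=8: ŷ = 27 + 2.5·8 = 47; r = 46 − 47 = -1
a=10: ŷ = 27 + 2.5·10 = 52; r = 51.7 − 52 = -0.3
a=14: ŷ = 27 + 2.5·14 = 62; r = 65 − 62 = 3
a=16: ŷ = 27 + 2.5·16 = 67; r = 69.2 − 67 = 2.2
a=22: ŷ = 27 + 2.5·22 = 82; r = 84.2 − 82 = 2.2
a=26: ŷ = 27 + 2.5·26 = 92; r = 89.8 − 92 = -2.2
a=30: ŷ = 27 + 2.5·30 = 102; r = 100.4 − 102 = -1.6
SSE = 1.21 + 1.44 + 1 + 0.09 + 9 + 4.84 + 4.84 + 4.84 + 2.56 = 29.82
s = √(29.82/7) = √4.26 ≈ 2.064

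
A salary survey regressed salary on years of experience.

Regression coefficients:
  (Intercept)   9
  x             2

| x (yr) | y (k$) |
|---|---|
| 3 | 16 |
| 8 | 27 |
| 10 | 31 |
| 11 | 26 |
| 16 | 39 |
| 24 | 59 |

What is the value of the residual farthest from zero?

x=3: ŷ = 9 + 2·3 = 15; r = 16 − 15 = 1
x=8: ŷ = 9 + 2·8 = 25; r = 27 − 25 = 2
x=10: ŷ = 9 + 2·10 = 29; r = 31 − 29 = 2
x=11: ŷ = 9 + 2·11 = 31; r = 26 − 31 = -5
x=16: ŷ = 9 + 2·16 = 41; r = 39 − 41 = -2
x=24: ŷ = 9 + 2·24 = 57; r = 59 − 57 = 2
Largest |r| is 5 at x = 11, residual -5.

r = -5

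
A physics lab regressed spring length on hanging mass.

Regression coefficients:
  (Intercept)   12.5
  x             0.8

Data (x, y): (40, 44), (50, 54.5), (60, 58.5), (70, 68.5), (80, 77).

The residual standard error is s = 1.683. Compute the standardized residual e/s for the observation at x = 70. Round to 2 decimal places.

0.00

ŷ = 12.5 + 0.8·70 = 68.5
e = 68.5 − 68.5 = 0
e/s = 0 / 1.683 = 0.00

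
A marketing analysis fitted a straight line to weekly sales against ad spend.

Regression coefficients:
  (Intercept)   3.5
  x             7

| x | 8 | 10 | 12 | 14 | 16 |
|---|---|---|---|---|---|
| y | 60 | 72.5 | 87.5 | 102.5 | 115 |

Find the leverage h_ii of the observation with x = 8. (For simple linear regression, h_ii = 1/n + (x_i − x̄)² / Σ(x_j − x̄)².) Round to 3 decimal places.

h = 0.600

x̄ = (8 + 10 + 12 + 14 + 16)/5 = 12
Σ(x − x̄)² = 16 + 4 + 0 + 4 + 16 = 40
h = 1/5 + (-4)²/40 = 0.2 + 0.4 = 0.600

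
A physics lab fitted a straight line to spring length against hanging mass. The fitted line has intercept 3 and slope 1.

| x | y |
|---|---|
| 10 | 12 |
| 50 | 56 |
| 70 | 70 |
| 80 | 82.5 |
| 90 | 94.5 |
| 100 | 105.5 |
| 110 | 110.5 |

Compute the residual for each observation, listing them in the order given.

-1, 3, -3, -0.5, 1.5, 2.5, -2.5

x=10: ŷ = 3 + 10 = 13; e = 12 − 13 = -1
x=50: ŷ = 3 + 50 = 53; e = 56 − 53 = 3
x=70: ŷ = 3 + 70 = 73; e = 70 − 73 = -3
x=80: ŷ = 3 + 80 = 83; e = 82.5 − 83 = -0.5
x=90: ŷ = 3 + 90 = 93; e = 94.5 − 93 = 1.5
x=100: ŷ = 3 + 100 = 103; e = 105.5 − 103 = 2.5
x=110: ŷ = 3 + 110 = 113; e = 110.5 − 113 = -2.5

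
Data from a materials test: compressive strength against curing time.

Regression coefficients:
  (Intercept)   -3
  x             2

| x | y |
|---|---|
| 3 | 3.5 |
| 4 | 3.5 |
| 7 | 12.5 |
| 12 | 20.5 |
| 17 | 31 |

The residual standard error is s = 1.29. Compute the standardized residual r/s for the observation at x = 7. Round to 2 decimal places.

ŷ = -3 + 2·7 = 11
r = 12.5 − 11 = 1.5
r/s = 1.5 / 1.29 = 1.16

1.16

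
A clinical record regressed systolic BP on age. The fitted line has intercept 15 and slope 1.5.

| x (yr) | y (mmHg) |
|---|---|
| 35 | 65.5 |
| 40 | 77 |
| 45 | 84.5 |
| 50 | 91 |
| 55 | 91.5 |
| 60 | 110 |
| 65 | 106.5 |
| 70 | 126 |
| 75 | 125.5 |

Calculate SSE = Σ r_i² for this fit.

SSE = 150

x=35: ŷ = 15 + 1.5·35 = 67.5; r = 65.5 − 67.5 = -2
x=40: ŷ = 15 + 1.5·40 = 75; r = 77 − 75 = 2
x=45: ŷ = 15 + 1.5·45 = 82.5; r = 84.5 − 82.5 = 2
x=50: ŷ = 15 + 1.5·50 = 90; r = 91 − 90 = 1
x=55: ŷ = 15 + 1.5·55 = 97.5; r = 91.5 − 97.5 = -6
x=60: ŷ = 15 + 1.5·60 = 105; r = 110 − 105 = 5
x=65: ŷ = 15 + 1.5·65 = 112.5; r = 106.5 − 112.5 = -6
x=70: ŷ = 15 + 1.5·70 = 120; r = 126 − 120 = 6
x=75: ŷ = 15 + 1.5·75 = 127.5; r = 125.5 − 127.5 = -2
SSE = 4 + 4 + 4 + 1 + 36 + 25 + 36 + 36 + 4 = 150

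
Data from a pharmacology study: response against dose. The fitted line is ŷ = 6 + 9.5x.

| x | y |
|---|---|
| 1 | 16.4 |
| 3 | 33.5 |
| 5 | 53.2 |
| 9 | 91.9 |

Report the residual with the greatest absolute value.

r = -1

x=1: ŷ = 6 + 9.5·1 = 15.5; r = 16.4 − 15.5 = 0.9
x=3: ŷ = 6 + 9.5·3 = 34.5; r = 33.5 − 34.5 = -1
x=5: ŷ = 6 + 9.5·5 = 53.5; r = 53.2 − 53.5 = -0.3
x=9: ŷ = 6 + 9.5·9 = 91.5; r = 91.9 − 91.5 = 0.4
Largest |r| is 1 at x = 3, residual -1.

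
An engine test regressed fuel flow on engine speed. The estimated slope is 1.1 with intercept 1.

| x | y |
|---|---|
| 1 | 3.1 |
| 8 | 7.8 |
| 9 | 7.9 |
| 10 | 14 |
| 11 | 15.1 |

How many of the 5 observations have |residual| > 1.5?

4

x=1: ŷ = 1 + 1.1·1 = 2.1; e = 3.1 − 2.1 = 1
x=8: ŷ = 1 + 1.1·8 = 9.8; e = 7.8 − 9.8 = -2
x=9: ŷ = 1 + 1.1·9 = 10.9; e = 7.9 − 10.9 = -3
x=10: ŷ = 1 + 1.1·10 = 12; e = 14 − 12 = 2
x=11: ŷ = 1 + 1.1·11 = 13.1; e = 15.1 − 13.1 = 2
|e| > 1.5: x=8 (|e|=2), x=9 (|e|=3), x=10 (|e|=2), x=11 (|e|=2) → 4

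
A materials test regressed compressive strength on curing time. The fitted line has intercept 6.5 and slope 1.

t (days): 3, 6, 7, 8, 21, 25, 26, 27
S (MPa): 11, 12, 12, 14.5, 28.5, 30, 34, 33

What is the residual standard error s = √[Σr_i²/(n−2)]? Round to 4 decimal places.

s = 1.3229

t=3: Ŝ = 6.5 + 3 = 9.5; r = 11 − 9.5 = 1.5
t=6: Ŝ = 6.5 + 6 = 12.5; r = 12 − 12.5 = -0.5
t=7: Ŝ = 6.5 + 7 = 13.5; r = 12 − 13.5 = -1.5
t=8: Ŝ = 6.5 + 8 = 14.5; r = 14.5 − 14.5 = 0
t=21: Ŝ = 6.5 + 21 = 27.5; r = 28.5 − 27.5 = 1
t=25: Ŝ = 6.5 + 25 = 31.5; r = 30 − 31.5 = -1.5
t=26: Ŝ = 6.5 + 26 = 32.5; r = 34 − 32.5 = 1.5
t=27: Ŝ = 6.5 + 27 = 33.5; r = 33 − 33.5 = -0.5
SSE = 2.25 + 0.25 + 2.25 + 0 + 1 + 2.25 + 2.25 + 0.25 = 10.5
s = √(10.5/6) = √1.75 ≈ 1.3229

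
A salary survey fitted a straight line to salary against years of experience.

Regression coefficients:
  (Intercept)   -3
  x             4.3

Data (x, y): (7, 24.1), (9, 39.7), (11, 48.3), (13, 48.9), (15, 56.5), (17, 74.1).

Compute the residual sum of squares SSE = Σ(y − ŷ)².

SSE = 98

x=7: ŷ = -3 + 4.3·7 = 27.1; e = 24.1 − 27.1 = -3
x=9: ŷ = -3 + 4.3·9 = 35.7; e = 39.7 − 35.7 = 4
x=11: ŷ = -3 + 4.3·11 = 44.3; e = 48.3 − 44.3 = 4
x=13: ŷ = -3 + 4.3·13 = 52.9; e = 48.9 − 52.9 = -4
x=15: ŷ = -3 + 4.3·15 = 61.5; e = 56.5 − 61.5 = -5
x=17: ŷ = -3 + 4.3·17 = 70.1; e = 74.1 − 70.1 = 4
SSE = 9 + 16 + 16 + 16 + 25 + 16 = 98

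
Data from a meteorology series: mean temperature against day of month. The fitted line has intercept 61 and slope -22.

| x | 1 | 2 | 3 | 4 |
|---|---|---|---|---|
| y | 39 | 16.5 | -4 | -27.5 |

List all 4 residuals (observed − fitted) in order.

x=1: ŷ = 61 − 22·1 = 39; e = 39 − 39 = 0
x=2: ŷ = 61 − 22·2 = 17; e = 16.5 − 17 = -0.5
x=3: ŷ = 61 − 22·3 = -5; e = -4 − (-5) = 1
x=4: ŷ = 61 − 22·4 = -27; e = -27.5 − (-27) = -0.5

0, -0.5, 1, -0.5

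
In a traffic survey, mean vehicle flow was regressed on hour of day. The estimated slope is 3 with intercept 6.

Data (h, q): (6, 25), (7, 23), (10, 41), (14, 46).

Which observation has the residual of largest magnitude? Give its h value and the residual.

h=6: ŷ = 6 + 3·6 = 24; e = 25 − 24 = 1
h=7: ŷ = 6 + 3·7 = 27; e = 23 − 27 = -4
h=10: ŷ = 6 + 3·10 = 36; e = 41 − 36 = 5
h=14: ŷ = 6 + 3·14 = 48; e = 46 − 48 = -2
Largest |e| is 5 at h = 10, residual 5.

h = 10, e = 5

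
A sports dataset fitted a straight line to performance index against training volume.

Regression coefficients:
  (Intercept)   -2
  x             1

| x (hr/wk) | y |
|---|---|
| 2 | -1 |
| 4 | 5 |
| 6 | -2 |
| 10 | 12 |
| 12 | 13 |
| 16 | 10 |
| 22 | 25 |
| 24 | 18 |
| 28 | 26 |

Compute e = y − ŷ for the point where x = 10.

e = 4

ŷ = -2 + 10 = 8
e = 12 − 8 = 4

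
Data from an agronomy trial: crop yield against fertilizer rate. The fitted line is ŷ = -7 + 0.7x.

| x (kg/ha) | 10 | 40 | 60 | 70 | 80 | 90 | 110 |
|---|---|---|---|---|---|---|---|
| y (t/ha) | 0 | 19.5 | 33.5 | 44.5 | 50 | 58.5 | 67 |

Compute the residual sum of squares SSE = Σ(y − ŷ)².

x=10: ŷ = -7 + 0.7·10 = 0; r = 0 − 0 = 0
x=40: ŷ = -7 + 0.7·40 = 21; r = 19.5 − 21 = -1.5
x=60: ŷ = -7 + 0.7·60 = 35; r = 33.5 − 35 = -1.5
x=70: ŷ = -7 + 0.7·70 = 42; r = 44.5 − 42 = 2.5
x=80: ŷ = -7 + 0.7·80 = 49; r = 50 − 49 = 1
x=90: ŷ = -7 + 0.7·90 = 56; r = 58.5 − 56 = 2.5
x=110: ŷ = -7 + 0.7·110 = 70; r = 67 − 70 = -3
SSE = 0 + 2.25 + 2.25 + 6.25 + 1 + 6.25 + 9 = 27

SSE = 27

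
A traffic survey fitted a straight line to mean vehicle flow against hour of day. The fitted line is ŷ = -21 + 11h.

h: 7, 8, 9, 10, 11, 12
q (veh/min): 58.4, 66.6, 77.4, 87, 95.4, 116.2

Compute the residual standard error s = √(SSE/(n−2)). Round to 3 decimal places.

h=7: ŷ = -21 + 11·7 = 56; e = 58.4 − 56 = 2.4
h=8: ŷ = -21 + 11·8 = 67; e = 66.6 − 67 = -0.4
h=9: ŷ = -21 + 11·9 = 78; e = 77.4 − 78 = -0.6
h=10: ŷ = -21 + 11·10 = 89; e = 87 − 89 = -2
h=11: ŷ = -21 + 11·11 = 100; e = 95.4 − 100 = -4.6
h=12: ŷ = -21 + 11·12 = 111; e = 116.2 − 111 = 5.2
SSE = 5.76 + 0.16 + 0.36 + 4 + 21.16 + 27.04 = 58.48
s = √(58.48/4) = √14.62 ≈ 3.824

s = 3.824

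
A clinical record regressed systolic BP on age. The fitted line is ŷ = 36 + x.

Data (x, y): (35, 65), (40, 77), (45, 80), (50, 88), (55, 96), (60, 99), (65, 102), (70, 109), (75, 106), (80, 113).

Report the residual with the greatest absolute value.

x=35: ŷ = 36 + 35 = 71; e = 65 − 71 = -6
x=40: ŷ = 36 + 40 = 76; e = 77 − 76 = 1
x=45: ŷ = 36 + 45 = 81; e = 80 − 81 = -1
x=50: ŷ = 36 + 50 = 86; e = 88 − 86 = 2
x=55: ŷ = 36 + 55 = 91; e = 96 − 91 = 5
x=60: ŷ = 36 + 60 = 96; e = 99 − 96 = 3
x=65: ŷ = 36 + 65 = 101; e = 102 − 101 = 1
x=70: ŷ = 36 + 70 = 106; e = 109 − 106 = 3
x=75: ŷ = 36 + 75 = 111; e = 106 − 111 = -5
x=80: ŷ = 36 + 80 = 116; e = 113 − 116 = -3
Largest |e| is 6 at x = 35, residual -6.

e = -6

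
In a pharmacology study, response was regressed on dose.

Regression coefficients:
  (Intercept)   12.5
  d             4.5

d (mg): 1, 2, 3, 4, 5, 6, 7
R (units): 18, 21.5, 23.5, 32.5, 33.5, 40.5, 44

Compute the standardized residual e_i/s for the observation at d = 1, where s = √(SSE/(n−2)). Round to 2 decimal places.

d=1: R̂ = 12.5 + 4.5·1 = 17; e = 18 − 17 = 1
d=2: R̂ = 12.5 + 4.5·2 = 21.5; e = 21.5 − 21.5 = 0
d=3: R̂ = 12.5 + 4.5·3 = 26; e = 23.5 − 26 = -2.5
d=4: R̂ = 12.5 + 4.5·4 = 30.5; e = 32.5 − 30.5 = 2
d=5: R̂ = 12.5 + 4.5·5 = 35; e = 33.5 − 35 = -1.5
d=6: R̂ = 12.5 + 4.5·6 = 39.5; e = 40.5 − 39.5 = 1
d=7: R̂ = 12.5 + 4.5·7 = 44; e = 44 − 44 = 0
SSE = 1 + 0 + 6.25 + 4 + 2.25 + 1 + 0 = 14.5
s = √(14.5/5) = 1.70294
e/s = 1 / 1.70294 = 0.59

0.59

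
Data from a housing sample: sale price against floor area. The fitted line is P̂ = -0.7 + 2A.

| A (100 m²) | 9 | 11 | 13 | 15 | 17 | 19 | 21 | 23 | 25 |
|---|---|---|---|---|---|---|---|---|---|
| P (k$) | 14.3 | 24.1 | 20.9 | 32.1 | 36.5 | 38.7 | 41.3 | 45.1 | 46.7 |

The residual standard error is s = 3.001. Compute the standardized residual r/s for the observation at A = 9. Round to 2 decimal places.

P̂ = -0.7 + 2·9 = 17.3
r = 14.3 − 17.3 = -3
r/s = -3 / 3.001 = -1.00

-1.00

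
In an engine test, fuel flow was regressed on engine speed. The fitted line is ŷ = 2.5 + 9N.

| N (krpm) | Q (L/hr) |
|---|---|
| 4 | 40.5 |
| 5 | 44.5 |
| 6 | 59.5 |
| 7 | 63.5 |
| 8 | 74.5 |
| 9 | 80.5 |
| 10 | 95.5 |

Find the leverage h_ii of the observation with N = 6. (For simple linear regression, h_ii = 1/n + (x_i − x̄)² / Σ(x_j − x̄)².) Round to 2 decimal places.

h = 0.18

N̄ = (4 + 5 + 6 + 7 + 8 + 9 + 10)/7 = 7
Σ(N − N̄)² = 9 + 4 + 1 + 0 + 1 + 4 + 9 = 28
h = 1/7 + (-1)²/28 = 0.142857 + 0.0357143 = 0.18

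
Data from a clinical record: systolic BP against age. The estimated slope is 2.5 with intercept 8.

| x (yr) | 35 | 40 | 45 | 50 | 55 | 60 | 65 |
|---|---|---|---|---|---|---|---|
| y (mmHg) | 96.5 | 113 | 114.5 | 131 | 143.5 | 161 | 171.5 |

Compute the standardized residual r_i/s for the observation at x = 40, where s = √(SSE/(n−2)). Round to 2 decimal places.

x=35: ŷ = 8 + 2.5·35 = 95.5; r = 96.5 − 95.5 = 1
x=40: ŷ = 8 + 2.5·40 = 108; r = 113 − 108 = 5
x=45: ŷ = 8 + 2.5·45 = 120.5; r = 114.5 − 120.5 = -6
x=50: ŷ = 8 + 2.5·50 = 133; r = 131 − 133 = -2
x=55: ŷ = 8 + 2.5·55 = 145.5; r = 143.5 − 145.5 = -2
x=60: ŷ = 8 + 2.5·60 = 158; r = 161 − 158 = 3
x=65: ŷ = 8 + 2.5·65 = 170.5; r = 171.5 − 170.5 = 1
SSE = 1 + 25 + 36 + 4 + 4 + 9 + 1 = 80
s = √(80/5) = 4
r/s = 5 / 4 = 1.25

1.25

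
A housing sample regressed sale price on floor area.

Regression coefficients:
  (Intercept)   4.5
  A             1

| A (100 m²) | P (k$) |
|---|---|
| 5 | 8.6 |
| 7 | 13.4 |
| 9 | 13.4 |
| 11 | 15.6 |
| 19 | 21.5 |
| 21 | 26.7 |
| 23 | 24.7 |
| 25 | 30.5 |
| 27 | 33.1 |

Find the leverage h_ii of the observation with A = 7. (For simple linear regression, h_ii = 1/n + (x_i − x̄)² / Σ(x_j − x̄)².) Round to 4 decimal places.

h = 0.2667

Ā = (5 + 7 + 9 + 11 + 19 + 21 + 23 + 25 + 27)/9 = 16.3333
Σ(A − Ā)² = 128.444 + 87.1111 + 53.7778 + 28.4444 + 7.11111 + 21.7778 + 44.4444 + 75.1111 + 113.778 = 560
h = 1/9 + (-9.33333)²/560 = 0.111111 + 0.155556 = 0.2667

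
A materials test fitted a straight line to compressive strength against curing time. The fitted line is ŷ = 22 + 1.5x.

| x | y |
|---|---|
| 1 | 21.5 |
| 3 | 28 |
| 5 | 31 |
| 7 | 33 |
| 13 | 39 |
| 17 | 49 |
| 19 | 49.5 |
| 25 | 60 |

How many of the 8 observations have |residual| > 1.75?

2

x=1: ŷ = 22 + 1.5·1 = 23.5; e = 21.5 − 23.5 = -2
x=3: ŷ = 22 + 1.5·3 = 26.5; e = 28 − 26.5 = 1.5
x=5: ŷ = 22 + 1.5·5 = 29.5; e = 31 − 29.5 = 1.5
x=7: ŷ = 22 + 1.5·7 = 32.5; e = 33 − 32.5 = 0.5
x=13: ŷ = 22 + 1.5·13 = 41.5; e = 39 − 41.5 = -2.5
x=17: ŷ = 22 + 1.5·17 = 47.5; e = 49 − 47.5 = 1.5
x=19: ŷ = 22 + 1.5·19 = 50.5; e = 49.5 − 50.5 = -1
x=25: ŷ = 22 + 1.5·25 = 59.5; e = 60 − 59.5 = 0.5
|e| > 1.75: x=1 (|e|=2), x=13 (|e|=2.5) → 2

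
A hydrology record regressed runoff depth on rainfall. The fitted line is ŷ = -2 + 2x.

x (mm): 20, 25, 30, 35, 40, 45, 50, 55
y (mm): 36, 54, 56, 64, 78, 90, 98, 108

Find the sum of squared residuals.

x=20: ŷ = -2 + 2·20 = 38; e = 36 − 38 = -2
x=25: ŷ = -2 + 2·25 = 48; e = 54 − 48 = 6
x=30: ŷ = -2 + 2·30 = 58; e = 56 − 58 = -2
x=35: ŷ = -2 + 2·35 = 68; e = 64 − 68 = -4
x=40: ŷ = -2 + 2·40 = 78; e = 78 − 78 = 0
x=45: ŷ = -2 + 2·45 = 88; e = 90 − 88 = 2
x=50: ŷ = -2 + 2·50 = 98; e = 98 − 98 = 0
x=55: ŷ = -2 + 2·55 = 108; e = 108 − 108 = 0
SSE = 4 + 36 + 4 + 16 + 0 + 4 + 0 + 0 = 64

SSE = 64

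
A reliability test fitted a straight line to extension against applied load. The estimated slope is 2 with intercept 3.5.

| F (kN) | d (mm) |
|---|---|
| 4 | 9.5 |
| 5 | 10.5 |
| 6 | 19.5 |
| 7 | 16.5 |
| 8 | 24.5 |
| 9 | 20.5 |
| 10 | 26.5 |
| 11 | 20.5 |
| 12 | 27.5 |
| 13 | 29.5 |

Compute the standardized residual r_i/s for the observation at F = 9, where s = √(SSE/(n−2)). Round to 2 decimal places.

F=4: ŷ = 3.5 + 2·4 = 11.5; r = 9.5 − 11.5 = -2
F=5: ŷ = 3.5 + 2·5 = 13.5; r = 10.5 − 13.5 = -3
F=6: ŷ = 3.5 + 2·6 = 15.5; r = 19.5 − 15.5 = 4
F=7: ŷ = 3.5 + 2·7 = 17.5; r = 16.5 − 17.5 = -1
F=8: ŷ = 3.5 + 2·8 = 19.5; r = 24.5 − 19.5 = 5
F=9: ŷ = 3.5 + 2·9 = 21.5; r = 20.5 − 21.5 = -1
F=10: ŷ = 3.5 + 2·10 = 23.5; r = 26.5 − 23.5 = 3
F=11: ŷ = 3.5 + 2·11 = 25.5; r = 20.5 − 25.5 = -5
F=12: ŷ = 3.5 + 2·12 = 27.5; r = 27.5 − 27.5 = 0
F=13: ŷ = 3.5 + 2·13 = 29.5; r = 29.5 − 29.5 = 0
SSE = 4 + 9 + 16 + 1 + 25 + 1 + 9 + 25 + 0 + 0 = 90
s = √(90/8) = 3.3541
r/s = -1 / 3.3541 = -0.30

-0.30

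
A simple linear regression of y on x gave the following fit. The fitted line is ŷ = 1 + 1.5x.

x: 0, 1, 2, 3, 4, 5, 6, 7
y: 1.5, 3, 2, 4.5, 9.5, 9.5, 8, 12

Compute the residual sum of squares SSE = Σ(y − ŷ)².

SSE = 17

x=0: ŷ = 1 + 1.5·0 = 1; e = 1.5 − 1 = 0.5
x=1: ŷ = 1 + 1.5·1 = 2.5; e = 3 − 2.5 = 0.5
x=2: ŷ = 1 + 1.5·2 = 4; e = 2 − 4 = -2
x=3: ŷ = 1 + 1.5·3 = 5.5; e = 4.5 − 5.5 = -1
x=4: ŷ = 1 + 1.5·4 = 7; e = 9.5 − 7 = 2.5
x=5: ŷ = 1 + 1.5·5 = 8.5; e = 9.5 − 8.5 = 1
x=6: ŷ = 1 + 1.5·6 = 10; e = 8 − 10 = -2
x=7: ŷ = 1 + 1.5·7 = 11.5; e = 12 − 11.5 = 0.5
SSE = 0.25 + 0.25 + 4 + 1 + 6.25 + 1 + 4 + 0.25 = 17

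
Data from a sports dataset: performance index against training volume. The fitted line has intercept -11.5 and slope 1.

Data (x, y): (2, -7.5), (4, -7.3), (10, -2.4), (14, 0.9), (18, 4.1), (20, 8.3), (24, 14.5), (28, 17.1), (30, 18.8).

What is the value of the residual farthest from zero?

x=2: ŷ = -11.5 + 2 = -9.5; r = -7.5 − (-9.5) = 2
x=4: ŷ = -11.5 + 4 = -7.5; r = -7.3 − (-7.5) = 0.2
x=10: ŷ = -11.5 + 10 = -1.5; r = -2.4 − (-1.5) = -0.9
x=14: ŷ = -11.5 + 14 = 2.5; r = 0.9 − 2.5 = -1.6
x=18: ŷ = -11.5 + 18 = 6.5; r = 4.1 − 6.5 = -2.4
x=20: ŷ = -11.5 + 20 = 8.5; r = 8.3 − 8.5 = -0.2
x=24: ŷ = -11.5 + 24 = 12.5; r = 14.5 − 12.5 = 2
x=28: ŷ = -11.5 + 28 = 16.5; r = 17.1 − 16.5 = 0.6
x=30: ŷ = -11.5 + 30 = 18.5; r = 18.8 − 18.5 = 0.3
Largest |r| is 2.4 at x = 18, residual -2.4.

r = -2.4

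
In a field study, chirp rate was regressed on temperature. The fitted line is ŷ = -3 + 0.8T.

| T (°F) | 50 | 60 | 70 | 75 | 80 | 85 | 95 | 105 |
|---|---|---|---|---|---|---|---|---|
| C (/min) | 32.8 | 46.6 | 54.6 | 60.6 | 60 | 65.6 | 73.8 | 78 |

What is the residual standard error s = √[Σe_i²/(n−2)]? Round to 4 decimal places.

T=50: ŷ = -3 + 0.8·50 = 37; e = 32.8 − 37 = -4.2
T=60: ŷ = -3 + 0.8·60 = 45; e = 46.6 − 45 = 1.6
T=70: ŷ = -3 + 0.8·70 = 53; e = 54.6 − 53 = 1.6
T=75: ŷ = -3 + 0.8·75 = 57; e = 60.6 − 57 = 3.6
T=80: ŷ = -3 + 0.8·80 = 61; e = 60 − 61 = -1
T=85: ŷ = -3 + 0.8·85 = 65; e = 65.6 − 65 = 0.6
T=95: ŷ = -3 + 0.8·95 = 73; e = 73.8 − 73 = 0.8
T=105: ŷ = -3 + 0.8·105 = 81; e = 78 − 81 = -3
SSE = 17.64 + 2.56 + 2.56 + 12.96 + 1 + 0.36 + 0.64 + 9 = 46.72
s = √(46.72/6) = √7.78667 ≈ 2.7905

s = 2.7905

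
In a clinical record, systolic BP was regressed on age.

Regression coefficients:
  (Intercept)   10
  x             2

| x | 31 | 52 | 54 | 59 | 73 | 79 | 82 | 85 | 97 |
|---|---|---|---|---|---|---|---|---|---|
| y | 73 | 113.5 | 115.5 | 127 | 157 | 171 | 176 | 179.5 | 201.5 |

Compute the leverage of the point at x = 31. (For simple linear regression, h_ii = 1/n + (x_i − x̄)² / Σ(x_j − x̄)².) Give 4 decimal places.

h = 0.5169

x̄ = (31 + 52 + 54 + 59 + 73 + 79 + 82 + 85 + 97)/9 = 68
Σ(x − x̄)² = 1369 + 256 + 196 + 81 + 25 + 121 + 196 + 289 + 841 = 3374
h = 1/9 + (-37)²/3374 = 0.111111 + 0.40575 = 0.5169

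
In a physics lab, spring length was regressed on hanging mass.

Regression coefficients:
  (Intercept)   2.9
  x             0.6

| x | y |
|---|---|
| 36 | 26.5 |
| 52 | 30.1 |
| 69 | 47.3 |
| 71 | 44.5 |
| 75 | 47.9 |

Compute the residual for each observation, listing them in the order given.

x=36: ŷ = 2.9 + 0.6·36 = 24.5; r = 26.5 − 24.5 = 2
x=52: ŷ = 2.9 + 0.6·52 = 34.1; r = 30.1 − 34.1 = -4
x=69: ŷ = 2.9 + 0.6·69 = 44.3; r = 47.3 − 44.3 = 3
x=71: ŷ = 2.9 + 0.6·71 = 45.5; r = 44.5 − 45.5 = -1
x=75: ŷ = 2.9 + 0.6·75 = 47.9; r = 47.9 − 47.9 = 0

2, -4, 3, -1, 0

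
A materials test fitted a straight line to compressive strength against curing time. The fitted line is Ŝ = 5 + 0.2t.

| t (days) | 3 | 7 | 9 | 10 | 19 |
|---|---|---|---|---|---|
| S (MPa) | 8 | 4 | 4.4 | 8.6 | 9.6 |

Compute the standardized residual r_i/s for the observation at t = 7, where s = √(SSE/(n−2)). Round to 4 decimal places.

t=3: Ŝ = 5 + 0.2·3 = 5.6; r = 8 − 5.6 = 2.4
t=7: Ŝ = 5 + 0.2·7 = 6.4; r = 4 − 6.4 = -2.4
t=9: Ŝ = 5 + 0.2·9 = 6.8; r = 4.4 − 6.8 = -2.4
t=10: Ŝ = 5 + 0.2·10 = 7; r = 8.6 − 7 = 1.6
t=19: Ŝ = 5 + 0.2·19 = 8.8; r = 9.6 − 8.8 = 0.8
SSE = 5.76 + 5.76 + 5.76 + 2.56 + 0.64 = 20.48
s = √(20.48/3) = 2.61279
r/s = -2.4 / 2.61279 = -0.9186

-0.9186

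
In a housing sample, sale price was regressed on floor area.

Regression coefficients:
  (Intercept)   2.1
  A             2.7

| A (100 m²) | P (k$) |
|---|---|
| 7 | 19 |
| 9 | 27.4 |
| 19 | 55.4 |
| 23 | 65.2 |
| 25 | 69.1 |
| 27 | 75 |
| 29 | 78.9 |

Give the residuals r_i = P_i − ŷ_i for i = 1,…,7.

A=7: ŷ = 2.1 + 2.7·7 = 21; r = 19 − 21 = -2
A=9: ŷ = 2.1 + 2.7·9 = 26.4; r = 27.4 − 26.4 = 1
A=19: ŷ = 2.1 + 2.7·19 = 53.4; r = 55.4 − 53.4 = 2
A=23: ŷ = 2.1 + 2.7·23 = 64.2; r = 65.2 − 64.2 = 1
A=25: ŷ = 2.1 + 2.7·25 = 69.6; r = 69.1 − 69.6 = -0.5
A=27: ŷ = 2.1 + 2.7·27 = 75; r = 75 − 75 = 0
A=29: ŷ = 2.1 + 2.7·29 = 80.4; r = 78.9 − 80.4 = -1.5

-2, 1, 2, 1, -0.5, 0, -1.5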